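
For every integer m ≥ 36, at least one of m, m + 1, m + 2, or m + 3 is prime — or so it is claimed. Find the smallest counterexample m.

m = 48

For m = 36, 37, 38, 39, …, 45, 46, 47 the conclusion holds.
m = 48: 48 = 2 × 24; 49 = 7 × 7; 50 = 2 × 25; 51 = 3 × 17 — all composite.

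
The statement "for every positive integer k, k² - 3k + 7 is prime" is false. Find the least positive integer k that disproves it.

We need the least positive integer k for which k² - 3k + 7 is not prime.
For k = 1, 2, 3, 4, 5 the conclusion holds.
k = 6: k² - 3k + 7 = 25 = 5 × 5, composite.
So k = 6 is the smallest counterexample.

k = 6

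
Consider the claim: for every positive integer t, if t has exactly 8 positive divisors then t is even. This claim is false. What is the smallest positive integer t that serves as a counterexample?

We need the least positive integer t for which t has exactly 8 positive divisors but t is odd.
For t = 24, 30, 40, 42, …, 88, 102, 104 the conclusion holds.
t = 105: divisors of 105: 1, 3, 5, 7, 15, 21, 35, 105; 105 is odd.
So t = 105 is the smallest counterexample.

t = 105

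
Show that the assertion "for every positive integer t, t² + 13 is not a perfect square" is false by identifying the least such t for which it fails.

t = 6

t = 1: 1² + 13 = 14, not a perfect square.
t = 2: 2² + 13 = 17, not a perfect square.
t = 3: 3² + 13 = 22, not a perfect square.
t = 4: 4² + 13 = 29, not a perfect square.
t = 5: 5² + 13 = 38, not a perfect square.
t = 6: 6² + 13 = 49 = 7², a perfect square.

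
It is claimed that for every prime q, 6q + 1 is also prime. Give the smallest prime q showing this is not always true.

q = 19

We need the least prime q for which 6q + 1 is not prime.
The first 7 eligible values, up to q = 17, all satisfy the conclusion.
q = 19: 6q + 1 = 115 = 5 × 23, not prime.
Thus q = 19 disproves the claim, and no smaller q works.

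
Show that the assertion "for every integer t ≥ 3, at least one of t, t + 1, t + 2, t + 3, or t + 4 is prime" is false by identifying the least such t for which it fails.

We need the least integer t ≥ 3 for which t, t + 1, t + 2, t + 3, t + 4 are all composite.
For t = 3, 4, 5, 6, …, 21, 22, 23 the conclusion holds.
t = 24: 24 = 2 × 12; 25 = 5 × 5; 26 = 2 × 13; 27 = 3 × 9; 28 = 2 × 14 — all composite.

t = 24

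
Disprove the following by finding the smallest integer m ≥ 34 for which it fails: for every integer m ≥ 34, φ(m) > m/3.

m = 36

We need the least integer m ≥ 34 for which the claim fails.
For m = 34, 35 the conclusion holds.
m = 36: φ(36) = 12 and 36/3 = 12, so φ(36) ≤ 36/3.
Hence m = 36 is a counterexample.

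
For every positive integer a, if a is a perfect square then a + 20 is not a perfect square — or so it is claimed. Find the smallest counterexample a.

a = 16

A counterexample is any positive integer a such that a is a perfect square but a + 20 is a perfect square; we check each in order.
a = 1: 1 + 20 = 21, not a perfect square.
a = 4: 4 + 20 = 24, not a perfect square.
a = 9: 9 + 20 = 29, not a perfect square.
a = 16: 16 = 4² and 16 + 20 = 36 = 6².
Thus a = 16 disproves the claim, and no smaller a works.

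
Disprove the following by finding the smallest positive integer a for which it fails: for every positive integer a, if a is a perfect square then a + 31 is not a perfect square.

a = 225

A counterexample is any positive integer a such that a is a perfect square but a + 31 is a perfect square; we check each in order.
For a = 1, 4, 9, 16, …, 144, 169, 196 the conclusion holds.
a = 225: 225 = 15² and 225 + 31 = 256 = 16².
So a = 225 is the smallest counterexample.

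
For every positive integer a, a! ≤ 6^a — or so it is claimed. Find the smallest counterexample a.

We need the least positive integer a for which a! > 6^a.
The first 13 eligible values, up to a = 13, all satisfy the conclusion.
a = 14: a! = 87178291200 and 6^a = 78364164096, so 87178291200 > 78364164096.

a = 14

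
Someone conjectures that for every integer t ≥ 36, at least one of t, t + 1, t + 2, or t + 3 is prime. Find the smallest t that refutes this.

We need the least integer t ≥ 36 for which t, t + 1, t + 2, t + 3 are all composite.
The first 12 eligible values, up to t = 47, all satisfy the conclusion.
t = 48: 48 = 2 × 24; 49 = 7 × 7; 50 = 2 × 25; 51 = 3 × 17 — all composite.
Hence t = 48 is a counterexample.

t = 48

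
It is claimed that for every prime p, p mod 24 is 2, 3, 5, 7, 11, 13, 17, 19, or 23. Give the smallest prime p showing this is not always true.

The first 20 eligible values, up to p = 71, all satisfy the conclusion.
p = 73: 73 mod 24 = 1 — not in {2, 3, 5, 7, 11, 13, 17, 19, 23}.

p = 73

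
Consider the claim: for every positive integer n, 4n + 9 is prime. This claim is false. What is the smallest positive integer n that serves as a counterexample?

n = 3

For n = 1, 2 the conclusion holds.
n = 3: 4n + 9 = 21 = 3 × 7, composite.
Hence n = 3 is a counterexample.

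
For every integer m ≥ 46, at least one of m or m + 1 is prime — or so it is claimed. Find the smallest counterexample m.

We need the least integer m ≥ 46 for which m, m + 1 are both composite.
For m = 46, 47 the conclusion holds.
m = 48: 48 = 2 × 24; 49 = 7 × 7 — both composite.
Hence m = 48 is a counterexample.

m = 48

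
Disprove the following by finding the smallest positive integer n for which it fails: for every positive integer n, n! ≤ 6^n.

n = 14

We need the least positive integer n for which n! > 6^n.
The first 13 eligible values, up to n = 13, all satisfy the conclusion.
n = 14: n! = 87178291200 and 6^n = 78364164096, so 87178291200 > 78364164096.
So n = 14 is the smallest counterexample.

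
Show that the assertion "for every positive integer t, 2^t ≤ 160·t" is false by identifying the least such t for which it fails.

For t = 1, 2, 3, 4, 5, 6, 7, 8, 9, 10 the conclusion holds.
t = 11: 2^t = 2048 and 160·t = 1760, so 2048 > 1760.
Hence t = 11 is a counterexample.

t = 11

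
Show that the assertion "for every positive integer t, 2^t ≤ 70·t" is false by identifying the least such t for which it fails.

t = 10

For t = 1, 2, 3, 4, 5, 6, 7, 8, 9 the conclusion holds.
t = 10: 2^t = 1024 and 70·t = 700, so 1024 > 700.
So t = 10 is the smallest counterexample.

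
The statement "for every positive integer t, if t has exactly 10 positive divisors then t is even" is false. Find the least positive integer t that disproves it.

For t = 48, 80, 112, 162, 176, 208, 272, 304, 368 the conclusion holds.
t = 405: divisors of 405: 10 divisors; 405 is odd.

t = 405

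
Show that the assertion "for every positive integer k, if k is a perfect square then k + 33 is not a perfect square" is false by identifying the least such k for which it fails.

For k = 1, 4, 9 the conclusion holds.
k = 16: 16 = 4² and 16 + 33 = 49 = 7².
So k = 16 is the smallest counterexample.

k = 16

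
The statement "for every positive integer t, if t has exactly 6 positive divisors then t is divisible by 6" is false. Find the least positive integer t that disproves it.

Check each positive integer t in order until t has exactly 6 positive divisors but t is not divisible by 6.
t = 12: τ(12) = 6; 12 mod 6 = 0.
t = 18: τ(18) = 6; 18 mod 6 = 0.
t = 20: τ(20) = 6; 20 mod 6 = 2.

t = 20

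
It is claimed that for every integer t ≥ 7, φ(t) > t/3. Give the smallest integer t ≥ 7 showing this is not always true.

t = 12

We need the least integer t ≥ 7 for which the claim fails.
The first 5 eligible values, up to t = 11, all satisfy the conclusion.
t = 12: φ(12) = 4 and 12/3 = 4, so φ(12) ≤ 12/3.
Hence t = 12 is a counterexample.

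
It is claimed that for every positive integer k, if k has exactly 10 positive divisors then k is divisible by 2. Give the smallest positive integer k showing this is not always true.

k = 405

A counterexample is any positive integer k such that k has exactly 10 positive divisors but k is not divisible by 2; we check each in order.
For k = 48, 80, 112, 162, 176, 208, 272, 304, 368 the conclusion holds.
k = 405: τ(405) = 10; 405 mod 2 = 1.
So k = 405 is the smallest counterexample.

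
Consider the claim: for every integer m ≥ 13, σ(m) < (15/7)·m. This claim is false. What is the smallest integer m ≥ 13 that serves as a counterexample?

We need the least integer m ≥ 13 for which the claim fails.
m = 13: σ(13) = 14; 14 < 195/7.
m = 14: σ(14) = 24; 24 < 30.
m = 15: σ(15) = 24; 24 < 225/7.
m = 16: σ(16) = 31; 31 < 240/7.
m = 17: σ(17) = 18; 18 < 255/7.
m = 18: σ(18) = 39; 39 ≥ 270/7.
Hence m = 18 is a counterexample.

m = 18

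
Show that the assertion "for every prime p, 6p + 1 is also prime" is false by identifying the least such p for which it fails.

p = 2: 6p + 1 = 13, prime.
p = 3: 6p + 1 = 19, prime.
p = 5: 6p + 1 = 31, prime.
p = 7: 6p + 1 = 43, prime.
p = 11: 6p + 1 = 67, prime.
p = 13: 6p + 1 = 79, prime.
p = 17: 6p + 1 = 103, prime.
p = 19: 6p + 1 = 115 = 5 × 23, not prime.
So p = 19 is the smallest counterexample.

p = 19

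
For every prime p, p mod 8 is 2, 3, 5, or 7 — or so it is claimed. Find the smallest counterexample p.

p = 17

We need the least prime p for which the claim fails.
p = 2: 2 mod 8 = 2.
p = 3: 3 mod 8 = 3.
p = 5: 5 mod 8 = 5.
p = 7: 7 mod 8 = 7.
p = 11: 11 mod 8 = 3.
p = 13: 13 mod 8 = 5.
p = 17: 17 mod 8 = 1 — not in {2, 3, 5, 7}.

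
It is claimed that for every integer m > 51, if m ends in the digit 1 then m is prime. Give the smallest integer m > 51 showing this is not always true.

We need the least integer m > 51 for which m ends in the digit 1 but m is not prime.
m = 61: 61 ends in 1 and is prime.
m = 71: 71 ends in 1 and is prime.
m = 81: 81 ends in 1; 81 = 3 × 27, composite.
Thus m = 81 disproves the claim, and no smaller m works.

m = 81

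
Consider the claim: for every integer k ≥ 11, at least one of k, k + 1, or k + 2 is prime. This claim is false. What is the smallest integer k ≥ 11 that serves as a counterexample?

k = 14

A counterexample is any integer k ≥ 11 such that k, k + 1, k + 2 are all composite; we check each in order.
k = 11: 11 is prime.
k = 12: 13 is prime.
k = 13: 13 is prime.
k = 14: 14 = 2 × 7; 15 = 3 × 5; 16 = 2 × 8 — all composite.
Hence k = 14 is a counterexample.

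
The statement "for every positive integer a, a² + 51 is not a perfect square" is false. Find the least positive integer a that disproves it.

A counterexample is any positive integer a such that a² + 51 is a perfect square; we check each in order.
For a = 1, 2, 3, 4, 5, 6 the conclusion holds.
a = 7: 7² + 51 = 100 = 10², a perfect square.
So a = 7 is the smallest counterexample.

a = 7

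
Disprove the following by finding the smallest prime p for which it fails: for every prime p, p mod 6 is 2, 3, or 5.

p = 7

Check each prime p in order until the claim fails.
For p = 2, 3, 5 the conclusion holds.
p = 7: 7 mod 6 = 1 — not in {2, 3, 5}.
Thus p = 7 disproves the claim, and no smaller p works.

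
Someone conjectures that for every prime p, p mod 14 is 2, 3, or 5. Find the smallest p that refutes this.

Check each prime p in order until the claim fails.
p = 2: 2 mod 14 = 2.
p = 3: 3 mod 14 = 3.
p = 5: 5 mod 14 = 5.
p = 7: 7 mod 14 = 7 — not in {2, 3, 5}.

p = 7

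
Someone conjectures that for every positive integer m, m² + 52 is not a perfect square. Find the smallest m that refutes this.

A counterexample is any positive integer m such that m² + 52 is a perfect square; we check each in order.
For m = 1, 2, 3, 4, …, 9, 10, 11 the conclusion holds.
m = 12: 12² + 52 = 196 = 14², a perfect square.

m = 12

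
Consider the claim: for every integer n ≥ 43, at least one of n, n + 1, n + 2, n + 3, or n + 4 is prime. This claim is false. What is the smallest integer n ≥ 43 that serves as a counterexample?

n = 48

We need the least integer n ≥ 43 for which n, n + 1, n + 2, n + 3, n + 4 are all composite.
For n = 43, 44, 45, 46, 47 the conclusion holds.
n = 48: 48 = 2 × 24; 49 = 7 × 7; 50 = 2 × 25; 51 = 3 × 17; 52 = 2 × 26 — all composite.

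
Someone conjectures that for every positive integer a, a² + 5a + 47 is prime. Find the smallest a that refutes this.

A counterexample is any positive integer a such that a² + 5a + 47 is not prime; we check each in order.
For a = 1, 2, 3, 4, …, 35, 36, 37 the conclusion holds.
a = 38: a² + 5a + 47 = 1681 = 41 × 41, composite.
So a = 38 is the smallest counterexample.

a = 38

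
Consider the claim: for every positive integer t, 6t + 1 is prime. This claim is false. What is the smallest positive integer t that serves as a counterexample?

Check each positive integer t in order until 6t + 1 is not prime.
For t = 1, 2, 3 the conclusion holds.
t = 4: 6t + 1 = 25 = 5 × 5, composite.
Hence t = 4 is a counterexample.

t = 4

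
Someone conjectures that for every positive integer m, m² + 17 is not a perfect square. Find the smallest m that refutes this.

m = 8

A counterexample is any positive integer m such that m² + 17 is a perfect square; we check each in order.
The first 7 eligible values, up to m = 7, all satisfy the conclusion.
m = 8: 8² + 17 = 81 = 9², a perfect square.
So m = 8 is the smallest counterexample.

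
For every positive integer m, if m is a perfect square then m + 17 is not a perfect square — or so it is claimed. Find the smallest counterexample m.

The first 7 eligible values, up to m = 49, all satisfy the conclusion.
m = 64: 64 = 8² and 64 + 17 = 81 = 9².
Thus m = 64 disproves the claim, and no smaller m works.

m = 64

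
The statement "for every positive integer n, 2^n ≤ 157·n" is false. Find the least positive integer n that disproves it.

For n = 1, 2, 3, 4, 5, 6, 7, 8, 9, 10 the conclusion holds.
n = 11: 2^n = 2048 and 157·n = 1727, so 2048 > 1727.

n = 11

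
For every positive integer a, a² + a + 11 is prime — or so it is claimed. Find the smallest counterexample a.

a = 10

Check each positive integer a in order until a² + a + 11 is not prime.
The first 9 eligible values, up to a = 9, all satisfy the conclusion.
a = 10: a² + a + 11 = 121 = 11 × 11, composite.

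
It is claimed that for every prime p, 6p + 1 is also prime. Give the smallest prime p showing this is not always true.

p = 19

We need the least prime p for which 6p + 1 is not prime.
For p = 2, 3, 5, 7, 11, 13, 17 the conclusion holds.
p = 19: 6p + 1 = 115 = 5 × 23, not prime.
Hence p = 19 is a counterexample.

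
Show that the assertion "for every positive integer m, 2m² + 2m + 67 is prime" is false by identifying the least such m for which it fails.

m = 3

Check each positive integer m in order until 2m² + 2m + 67 is not prime.
For m = 1, 2 the conclusion holds.
m = 3: 2m² + 2m + 67 = 91 = 7 × 13, composite.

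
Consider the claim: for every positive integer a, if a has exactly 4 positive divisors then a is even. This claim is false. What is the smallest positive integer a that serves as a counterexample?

Check each positive integer a in order until a has exactly 4 positive divisors but a is odd.
For a = 6, 8, 10, 14 the conclusion holds.
a = 15: divisors of 15: 1, 3, 5, 15; 15 is odd.

a = 15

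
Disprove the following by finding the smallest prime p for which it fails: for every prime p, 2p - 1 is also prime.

p = 5

For p = 2, 3 the conclusion holds.
p = 5: 2p - 1 = 9 = 3 × 3, not prime.
Hence p = 5 is a counterexample.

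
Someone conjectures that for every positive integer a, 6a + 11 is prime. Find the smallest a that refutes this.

a = 4

For a = 1, 2, 3 the conclusion holds.
a = 4: 6a + 11 = 35 = 5 × 7, composite.
Hence a = 4 is a counterexample.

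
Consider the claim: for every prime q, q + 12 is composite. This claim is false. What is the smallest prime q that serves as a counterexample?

q = 5

We need the least prime q for which q + 12 is prime.
q = 2: q + 12 = 14 = 2 × 7, composite.
q = 3: q + 12 = 15 = 3 × 5, composite.
q = 5: q + 12 = 17, prime — not composite.
Hence q = 5 is a counterexample.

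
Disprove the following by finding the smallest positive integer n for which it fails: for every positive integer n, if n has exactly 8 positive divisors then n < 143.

We need the least positive integer n for which n has exactly 8 positive divisors but the claim fails.
The first 20 eligible values, up to n = 138, all satisfy the conclusion.
n = 152: τ(152) = 8; 152 ≥ 143.

n = 152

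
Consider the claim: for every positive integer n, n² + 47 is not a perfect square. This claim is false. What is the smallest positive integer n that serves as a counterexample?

n = 23

The first 22 eligible values, up to n = 22, all satisfy the conclusion.
n = 23: 23² + 47 = 576 = 24², a perfect square.
So n = 23 is the smallest counterexample.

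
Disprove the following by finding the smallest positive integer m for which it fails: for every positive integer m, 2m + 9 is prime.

m = 3

m = 1: 2m + 9 = 11, prime.
m = 2: 2m + 9 = 13, prime.
m = 3: 2m + 9 = 15 = 3 × 5, composite.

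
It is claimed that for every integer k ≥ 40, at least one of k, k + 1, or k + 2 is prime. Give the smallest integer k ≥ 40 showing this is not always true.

We need the least integer k ≥ 40 for which k, k + 1, k + 2 are all composite.
The first 4 eligible values, up to k = 43, all satisfy the conclusion.
k = 44: 44 = 2 × 22; 45 = 3 × 15; 46 = 2 × 23 — all composite.
So k = 44 is the smallest counterexample.

k = 44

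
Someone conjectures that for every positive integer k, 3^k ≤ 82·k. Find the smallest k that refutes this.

A counterexample is any positive integer k such that 3^k > 82·k; we check each in order.
The first 5 eligible values, up to k = 5, all satisfy the conclusion.
k = 6: 3^k = 729 and 82·k = 492, so 729 > 492.
So k = 6 is the smallest counterexample.

k = 6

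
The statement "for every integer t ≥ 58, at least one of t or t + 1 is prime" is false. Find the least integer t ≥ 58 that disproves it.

t = 62

t = 58: 59 is prime.
t = 59: 59 is prime.
t = 60: 61 is prime.
t = 61: 61 is prime.
t = 62: 62 = 2 × 31; 63 = 3 × 21 — both composite.
So t = 62 is the smallest counterexample.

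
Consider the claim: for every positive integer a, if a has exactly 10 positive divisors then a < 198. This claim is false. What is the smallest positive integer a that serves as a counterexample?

A counterexample is any positive integer a such that a has exactly 10 positive divisors but the claim fails; we check each in order.
For a = 48, 80, 112, 162, 176 the conclusion holds.
a = 208: τ(208) = 10; 208 ≥ 198.

a = 208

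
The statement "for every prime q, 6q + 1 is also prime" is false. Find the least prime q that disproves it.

q = 19

We need the least prime q for which 6q + 1 is not prime.
q = 2: 6q + 1 = 13, prime.
q = 3: 6q + 1 = 19, prime.
q = 5: 6q + 1 = 31, prime.
q = 7: 6q + 1 = 43, prime.
q = 11: 6q + 1 = 67, prime.
q = 13: 6q + 1 = 79, prime.
q = 17: 6q + 1 = 103, prime.
q = 19: 6q + 1 = 115 = 5 × 23, not prime.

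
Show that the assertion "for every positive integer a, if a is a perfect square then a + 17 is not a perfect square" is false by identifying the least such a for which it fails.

a = 64

We need the least positive integer a for which a is a perfect square but a + 17 is a perfect square.
a = 1: 1 + 17 = 18, not a perfect square.
a = 4: 4 + 17 = 21, not a perfect square.
a = 9: 9 + 17 = 26, not a perfect square.
a = 16: 16 + 17 = 33, not a perfect square.
a = 25: 25 + 17 = 42, not a perfect square.
a = 36: 36 + 17 = 53, not a perfect square.
a = 49: 49 + 17 = 66, not a perfect square.
a = 64: 64 = 8² and 64 + 17 = 81 = 9².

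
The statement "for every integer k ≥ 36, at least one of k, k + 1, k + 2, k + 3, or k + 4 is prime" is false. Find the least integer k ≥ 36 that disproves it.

k = 48

Check each integer k ≥ 36 in order until k, k + 1, k + 2, k + 3, k + 4 are all composite.
For k = 36, 37, 38, 39, …, 45, 46, 47 the conclusion holds.
k = 48: 48 = 2 × 24; 49 = 7 × 7; 50 = 2 × 25; 51 = 3 × 17; 52 = 2 × 26 — all composite.
Hence k = 48 is a counterexample.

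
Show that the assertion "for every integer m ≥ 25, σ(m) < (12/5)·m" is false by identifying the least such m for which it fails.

m = 30

We need the least integer m ≥ 25 for which the claim fails.
For m = 25, 26, 27, 28, 29 the conclusion holds.
m = 30: σ(30) = 72; 72 ≥ 72.
Thus m = 30 disproves the claim, and no smaller m works.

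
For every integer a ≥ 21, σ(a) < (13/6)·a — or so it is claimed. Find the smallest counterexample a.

a = 24

a = 21: σ(21) = 32; 32 < 91/2.
a = 22: σ(22) = 36; 36 < 143/3.
a = 23: σ(23) = 24; 24 < 299/6.
a = 24: σ(24) = 60; 60 ≥ 52.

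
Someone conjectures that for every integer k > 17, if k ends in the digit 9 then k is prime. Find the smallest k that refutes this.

Check each integer k > 17 in order until k ends in the digit 9 but k is not prime.
For k = 19, 29 the conclusion holds.
k = 39: 39 ends in 9; 39 = 3 × 13, composite.
Thus k = 39 disproves the claim, and no smaller k works.

k = 39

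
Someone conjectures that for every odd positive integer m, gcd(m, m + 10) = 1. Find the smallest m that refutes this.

m = 5

A counterexample is any odd positive integer m such that gcd(m, m + 10) > 1; we check each in order.
For m = 1, 3 the conclusion holds.
m = 5: gcd(5, 15) = 5.
Hence m = 5 is a counterexample.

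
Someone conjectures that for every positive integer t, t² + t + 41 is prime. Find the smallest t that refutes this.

The first 39 eligible values, up to t = 39, all satisfy the conclusion.
t = 40: t² + t + 41 = 1681 = 41 × 41, composite.
So t = 40 is the smallest counterexample.

t = 40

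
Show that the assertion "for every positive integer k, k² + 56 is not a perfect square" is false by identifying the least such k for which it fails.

k = 1: 1² + 56 = 57, not a perfect square.
k = 2: 2² + 56 = 60, not a perfect square.
k = 3: 3² + 56 = 65, not a perfect square.
k = 4: 4² + 56 = 72, not a perfect square.
k = 5: 5² + 56 = 81 = 9², a perfect square.

k = 5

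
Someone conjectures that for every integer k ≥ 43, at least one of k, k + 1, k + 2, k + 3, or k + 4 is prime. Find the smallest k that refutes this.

A counterexample is any integer k ≥ 43 such that k, k + 1, k + 2, k + 3, k + 4 are all composite; we check each in order.
For k = 43, 44, 45, 46, 47 the conclusion holds.
k = 48: 48 = 2 × 24; 49 = 7 × 7; 50 = 2 × 25; 51 = 3 × 17; 52 = 2 × 26 — all composite.

k = 48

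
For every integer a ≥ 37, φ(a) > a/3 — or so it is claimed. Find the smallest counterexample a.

Check each integer a ≥ 37 in order until the claim fails.
a = 37: φ(37) = 36 and 37/3 = 37/3, so φ(37) > 37/3.
a = 38: φ(38) = 18 and 38/3 = 38/3, so φ(38) > 38/3.
a = 39: φ(39) = 24 and 39/3 = 13, so φ(39) > 39/3.
a = 40: φ(40) = 16 and 40/3 = 40/3, so φ(40) > 40/3.
a = 41: φ(41) = 40 and 41/3 = 41/3, so φ(41) > 41/3.
a = 42: φ(42) = 12 and 42/3 = 14, so φ(42) ≤ 42/3.

a = 42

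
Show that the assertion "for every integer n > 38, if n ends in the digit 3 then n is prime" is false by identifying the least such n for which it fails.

n = 63

A counterexample is any integer n > 38 such that n ends in the digit 3 but n is not prime; we check each in order.
n = 43: 43 ends in 3 and is prime.
n = 53: 53 ends in 3 and is prime.
n = 63: 63 ends in 3; 63 = 3 × 21, composite.
Thus n = 63 disproves the claim, and no smaller n works.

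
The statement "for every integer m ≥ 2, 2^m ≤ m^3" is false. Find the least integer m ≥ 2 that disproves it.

m = 10

Check each integer m ≥ 2 in order until 2^m > m^3.
The first 8 eligible values, up to m = 9, all satisfy the conclusion.
m = 10: 2^m = 1024 and m^3 = 1000, so 1024 > 1000.
Hence m = 10 is a counterexample.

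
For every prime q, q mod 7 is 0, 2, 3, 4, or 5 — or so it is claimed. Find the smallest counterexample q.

q = 13

A counterexample is any prime q such that the claim fails; we check each in order.
For q = 2, 3, 5, 7, 11 the conclusion holds.
q = 13: 13 mod 7 = 6 — not in {0, 2, 3, 4, 5}.
Thus q = 13 disproves the claim, and no smaller q works.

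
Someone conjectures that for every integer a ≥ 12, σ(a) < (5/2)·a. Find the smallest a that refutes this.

For a = 12, 13, 14, 15, …, 21, 22, 23 the conclusion holds.
a = 24: σ(24) = 60; 60 ≥ 60.

a = 24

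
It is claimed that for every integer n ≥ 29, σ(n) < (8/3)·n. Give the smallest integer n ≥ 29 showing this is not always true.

A counterexample is any integer n ≥ 29 such that the claim fails; we check each in order.
The first 31 eligible values, up to n = 59, all satisfy the conclusion.
n = 60: σ(60) = 168; 168 ≥ 160.
Thus n = 60 disproves the claim, and no smaller n works.

n = 60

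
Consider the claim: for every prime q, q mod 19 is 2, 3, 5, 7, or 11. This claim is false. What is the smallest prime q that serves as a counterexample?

q = 13

q = 2: 2 mod 19 = 2.
q = 3: 3 mod 19 = 3.
q = 5: 5 mod 19 = 5.
q = 7: 7 mod 19 = 7.
q = 11: 11 mod 19 = 11.
q = 13: 13 mod 19 = 13 — not in {2, 3, 5, 7, 11}.
Thus q = 13 disproves the claim, and no smaller q works.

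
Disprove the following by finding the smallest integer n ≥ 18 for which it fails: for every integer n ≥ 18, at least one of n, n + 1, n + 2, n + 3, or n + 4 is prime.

n = 24

We need the least integer n ≥ 18 for which n, n + 1, n + 2, n + 3, n + 4 are all composite.
n = 18: 19 is prime.
n = 19: 19 is prime.
n = 20: 23 is prime.
n = 21: 23 is prime.
n = 22: 23 is prime.
n = 23: 23 is prime.
n = 24: 24 = 2 × 12; 25 = 5 × 5; 26 = 2 × 13; 27 = 3 × 9; 28 = 2 × 14 — all composite.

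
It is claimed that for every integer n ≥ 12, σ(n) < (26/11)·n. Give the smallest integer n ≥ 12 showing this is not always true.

Check each integer n ≥ 12 in order until the claim fails.
For n = 12, 13, 14, 15, …, 21, 22, 23 the conclusion holds.
n = 24: σ(24) = 60; 60 ≥ 624/11.

n = 24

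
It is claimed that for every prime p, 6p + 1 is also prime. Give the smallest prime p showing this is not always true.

Check each prime p in order until 6p + 1 is not prime.
The first 7 eligible values, up to p = 17, all satisfy the conclusion.
p = 19: 6p + 1 = 115 = 5 × 23, not prime.

p = 19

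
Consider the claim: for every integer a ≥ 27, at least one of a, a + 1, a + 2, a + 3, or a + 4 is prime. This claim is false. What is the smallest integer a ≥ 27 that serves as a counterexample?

a = 32

The first 5 eligible values, up to a = 31, all satisfy the conclusion.
a = 32: 32 = 2 × 16; 33 = 3 × 11; 34 = 2 × 17; 35 = 5 × 7; 36 = 2 × 18 — all composite.
Thus a = 32 disproves the claim, and no smaller a works.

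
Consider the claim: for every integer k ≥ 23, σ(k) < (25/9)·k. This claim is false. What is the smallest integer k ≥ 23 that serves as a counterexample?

We need the least integer k ≥ 23 for which the claim fails.
The first 37 eligible values, up to k = 59, all satisfy the conclusion.
k = 60: σ(60) = 168; 168 ≥ 500/3.
So k = 60 is the smallest counterexample.

k = 60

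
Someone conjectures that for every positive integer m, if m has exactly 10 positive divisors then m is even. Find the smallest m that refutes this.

A counterexample is any positive integer m such that m has exactly 10 positive divisors but m is odd; we check each in order.
The first 9 eligible values, up to m = 368, all satisfy the conclusion.
m = 405: divisors of 405: 10 divisors; 405 is odd.
So m = 405 is the smallest counterexample.

m = 405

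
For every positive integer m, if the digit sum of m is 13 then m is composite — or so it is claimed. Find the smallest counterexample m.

m = 49: digit sum 13; 49 is composite.
m = 58: digit sum 13; 58 is composite.
m = 67: digit sum 13; 67 is prime, not composite.

m = 67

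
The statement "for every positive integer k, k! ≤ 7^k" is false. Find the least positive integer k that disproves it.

We need the least positive integer k for which k! > 7^k.
For k = 1, 2, 3, 4, …, 14, 15, 16 the conclusion holds.
k = 17: k! = 355687428096000 and 7^k = 232630513987207, so 355687428096000 > 232630513987207.
So k = 17 is the smallest counterexample.

k = 17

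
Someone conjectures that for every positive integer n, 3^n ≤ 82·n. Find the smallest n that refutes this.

n = 6

A counterexample is any positive integer n such that 3^n > 82·n; we check each in order.
The first 5 eligible values, up to n = 5, all satisfy the conclusion.
n = 6: 3^n = 729 and 82·n = 492, so 729 > 492.
Hence n = 6 is a counterexample.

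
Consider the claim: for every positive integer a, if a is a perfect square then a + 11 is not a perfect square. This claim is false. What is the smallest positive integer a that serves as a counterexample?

We need the least positive integer a for which a is a perfect square but a + 11 is a perfect square.
a = 1: 1 + 11 = 12, not a perfect square.
a = 4: 4 + 11 = 15, not a perfect square.
a = 9: 9 + 11 = 20, not a perfect square.
a = 16: 16 + 11 = 27, not a perfect square.
a = 25: 25 = 5² and 25 + 11 = 36 = 6².

a = 25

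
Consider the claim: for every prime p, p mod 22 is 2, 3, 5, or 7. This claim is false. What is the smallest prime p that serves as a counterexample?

p = 11

A counterexample is any prime p such that the claim fails; we check each in order.
The first 4 eligible values, up to p = 7, all satisfy the conclusion.
p = 11: 11 mod 22 = 11 — not in {2, 3, 5, 7}.
Thus p = 11 disproves the claim, and no smaller p works.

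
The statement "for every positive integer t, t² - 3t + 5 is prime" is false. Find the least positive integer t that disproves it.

t = 4

A counterexample is any positive integer t such that t² - 3t + 5 is not prime; we check each in order.
t = 1: t² - 3t + 5 = 3, prime.
t = 2: t² - 3t + 5 = 3, prime.
t = 3: t² - 3t + 5 = 5, prime.
t = 4: t² - 3t + 5 = 9 = 3 × 3, composite.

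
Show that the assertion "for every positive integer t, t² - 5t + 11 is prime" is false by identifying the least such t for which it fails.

For t = 1, 2, 3, 4, 5, 6 the conclusion holds.
t = 7: t² - 5t + 11 = 25 = 5 × 5, composite.
So t = 7 is the smallest counterexample.

t = 7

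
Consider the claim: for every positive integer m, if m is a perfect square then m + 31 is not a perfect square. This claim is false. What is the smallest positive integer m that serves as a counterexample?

We need the least positive integer m for which m is a perfect square but m + 31 is a perfect square.
The first 14 eligible values, up to m = 196, all satisfy the conclusion.
m = 225: 225 = 15² and 225 + 31 = 256 = 16².
Hence m = 225 is a counterexample.

m = 225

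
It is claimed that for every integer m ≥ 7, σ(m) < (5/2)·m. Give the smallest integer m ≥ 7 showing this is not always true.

m = 24

Check each integer m ≥ 7 in order until the claim fails.
For m = 7, 8, 9, 10, …, 21, 22, 23 the conclusion holds.
m = 24: σ(24) = 60; 60 ≥ 60.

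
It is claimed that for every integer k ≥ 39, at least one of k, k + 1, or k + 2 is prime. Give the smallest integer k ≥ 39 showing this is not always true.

k = 44

Check each integer k ≥ 39 in order until k, k + 1, k + 2 are all composite.
k = 39: 41 is prime.
k = 40: 41 is prime.
k = 41: 41 is prime.
k = 42: 43 is prime.
k = 43: 43 is prime.
k = 44: 44 = 2 × 22; 45 = 3 × 15; 46 = 2 × 23 — all composite.
So k = 44 is the smallest counterexample.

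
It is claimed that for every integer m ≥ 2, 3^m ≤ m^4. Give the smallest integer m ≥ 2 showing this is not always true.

m = 8

Check each integer m ≥ 2 in order until 3^m > m^4.
The first 6 eligible values, up to m = 7, all satisfy the conclusion.
m = 8: 3^m = 6561 and m^4 = 4096, so 6561 > 4096.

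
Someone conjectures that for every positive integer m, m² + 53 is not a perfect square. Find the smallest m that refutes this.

A counterexample is any positive integer m such that m² + 53 is a perfect square; we check each in order.
For m = 1, 2, 3, 4, …, 23, 24, 25 the conclusion holds.
m = 26: 26² + 53 = 729 = 27², a perfect square.
Hence m = 26 is a counterexample.

m = 26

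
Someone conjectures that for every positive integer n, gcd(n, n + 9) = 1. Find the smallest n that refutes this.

n = 3

A counterexample is any positive integer n such that gcd(n, n + 9) > 1; we check each in order.
n = 1: gcd(1, 10) = 1.
n = 2: gcd(2, 11) = 1.
n = 3: gcd(3, 12) = 3.
So n = 3 is the smallest counterexample.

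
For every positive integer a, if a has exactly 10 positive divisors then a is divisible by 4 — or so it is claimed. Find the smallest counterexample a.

A counterexample is any positive integer a such that a has exactly 10 positive divisors but a is not divisible by 4; we check each in order.
For a = 48, 80, 112 the conclusion holds.
a = 162: τ(162) = 10; 162 mod 4 = 2.

a = 162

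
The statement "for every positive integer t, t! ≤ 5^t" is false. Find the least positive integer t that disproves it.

t = 12

Check each positive integer t in order until t! > 5^t.
The first 11 eligible values, up to t = 11, all satisfy the conclusion.
t = 12: t! = 479001600 and 5^t = 244140625, so 479001600 > 244140625.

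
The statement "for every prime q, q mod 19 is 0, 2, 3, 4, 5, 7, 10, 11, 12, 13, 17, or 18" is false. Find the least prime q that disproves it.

q = 47

We need the least prime q for which the claim fails.
For q = 2, 3, 5, 7, …, 37, 41, 43 the conclusion holds.
q = 47: 47 mod 19 = 9 — not in {0, 2, 3, 4, 5, 7, 10, 11, 12, 13, 17, 18}.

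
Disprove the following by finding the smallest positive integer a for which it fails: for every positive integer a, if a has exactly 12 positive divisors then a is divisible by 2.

a = 315

Check each positive integer a in order until a has exactly 12 positive divisors but a is not divisible by 2.
For a = 60, 72, 84, 90, …, 294, 306, 308 the conclusion holds.
a = 315: τ(315) = 12; 315 mod 2 = 1.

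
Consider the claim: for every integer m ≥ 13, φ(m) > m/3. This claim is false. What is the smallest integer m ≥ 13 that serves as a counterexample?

m = 18

A counterexample is any integer m ≥ 13 such that the claim fails; we check each in order.
The first 5 eligible values, up to m = 17, all satisfy the conclusion.
m = 18: φ(18) = 6 and 18/3 = 6, so φ(18) ≤ 18/3.
Thus m = 18 disproves the claim, and no smaller m works.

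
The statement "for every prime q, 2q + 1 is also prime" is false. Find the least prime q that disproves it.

q = 7

Check each prime q in order until 2q + 1 is not prime.
q = 2: 2q + 1 = 5, prime.
q = 3: 2q + 1 = 7, prime.
q = 5: 2q + 1 = 11, prime.
q = 7: 2q + 1 = 15 = 3 × 5, not prime.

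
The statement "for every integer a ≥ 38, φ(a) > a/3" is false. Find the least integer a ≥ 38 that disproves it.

For a = 38, 39, 40, 41 the conclusion holds.
a = 42: φ(42) = 12 and 42/3 = 14, so φ(42) ≤ 42/3.
Hence a = 42 is a counterexample.

a = 42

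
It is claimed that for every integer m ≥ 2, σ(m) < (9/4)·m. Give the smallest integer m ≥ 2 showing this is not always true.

m = 12

Check each integer m ≥ 2 in order until the claim fails.
The first 10 eligible values, up to m = 11, all satisfy the conclusion.
m = 12: σ(12) = 28; 28 ≥ 27.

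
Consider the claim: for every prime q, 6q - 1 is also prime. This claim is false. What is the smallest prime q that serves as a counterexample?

A counterexample is any prime q such that 6q - 1 is not prime; we check each in order.
q = 2: 6q - 1 = 11, prime.
q = 3: 6q - 1 = 17, prime.
q = 5: 6q - 1 = 29, prime.
q = 7: 6q - 1 = 41, prime.
q = 11: 6q - 1 = 65 = 5 × 13, not prime.

q = 11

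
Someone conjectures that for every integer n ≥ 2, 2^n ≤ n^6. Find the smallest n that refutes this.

For n = 2, 3, 4, 5, …, 27, 28, 29 the conclusion holds.
n = 30: 2^n = 1073741824 and n^6 = 729000000, so 1073741824 > 729000000.
So n = 30 is the smallest counterexample.

n = 30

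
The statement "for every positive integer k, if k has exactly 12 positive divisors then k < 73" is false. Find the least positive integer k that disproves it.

k = 84

Check each positive integer k in order until k has exactly 12 positive divisors but the claim fails.
For k = 60, 72 the conclusion holds.
k = 84: τ(84) = 12; 84 ≥ 73.
So k = 84 is the smallest counterexample.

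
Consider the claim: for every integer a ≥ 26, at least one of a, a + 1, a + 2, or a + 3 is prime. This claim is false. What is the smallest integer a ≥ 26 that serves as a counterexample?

a = 32

We need the least integer a ≥ 26 for which a, a + 1, a + 2, a + 3 are all composite.
a = 26: 29 is prime.
a = 27: 29 is prime.
a = 28: 29 is prime.
a = 29: 29 is prime.
a = 30: 31 is prime.
a = 31: 31 is prime.
a = 32: 32 = 2 × 16; 33 = 3 × 11; 34 = 2 × 17; 35 = 5 × 7 — all composite.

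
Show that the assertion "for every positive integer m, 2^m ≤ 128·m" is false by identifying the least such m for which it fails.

m = 11

For m = 1, 2, 3, 4, 5, 6, 7, 8, 9, 10 the conclusion holds.
m = 11: 2^m = 2048 and 128·m = 1408, so 2048 > 1408.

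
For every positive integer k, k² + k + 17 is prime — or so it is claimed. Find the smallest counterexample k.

Check each positive integer k in order until k² + k + 17 is not prime.
For k = 1, 2, 3, 4, …, 13, 14, 15 the conclusion holds.
k = 16: k² + k + 17 = 289 = 17 × 17, composite.

k = 16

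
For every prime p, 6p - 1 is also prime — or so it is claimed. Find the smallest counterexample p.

p = 11

The first 4 eligible values, up to p = 7, all satisfy the conclusion.
p = 11: 6p - 1 = 65 = 5 × 13, not prime.
Hence p = 11 is a counterexample.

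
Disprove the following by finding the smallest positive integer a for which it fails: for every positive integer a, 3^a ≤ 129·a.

a = 7

We need the least positive integer a for which 3^a > 129·a.
For a = 1, 2, 3, 4, 5, 6 the conclusion holds.
a = 7: 3^a = 2187 and 129·a = 903, so 2187 > 903.
Hence a = 7 is a counterexample.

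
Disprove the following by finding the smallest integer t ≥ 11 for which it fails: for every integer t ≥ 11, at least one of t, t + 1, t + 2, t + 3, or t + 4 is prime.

We need the least integer t ≥ 11 for which t, t + 1, t + 2, t + 3, t + 4 are all composite.
The first 13 eligible values, up to t = 23, all satisfy the conclusion.
t = 24: 24 = 2 × 12; 25 = 5 × 5; 26 = 2 × 13; 27 = 3 × 9; 28 = 2 × 14 — all composite.
So t = 24 is the smallest counterexample.

t = 24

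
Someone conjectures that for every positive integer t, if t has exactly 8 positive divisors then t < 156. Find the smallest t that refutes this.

t = 165

For t = 24, 30, 40, 42, …, 138, 152, 154 the conclusion holds.
t = 165: τ(165) = 8; 165 ≥ 156.
So t = 165 is the smallest counterexample.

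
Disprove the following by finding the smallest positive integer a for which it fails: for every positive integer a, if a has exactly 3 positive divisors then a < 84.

a = 121

We need the least positive integer a for which a has exactly 3 positive divisors but the claim fails.
The first 4 eligible values, up to a = 49, all satisfy the conclusion.
a = 121: τ(121) = 3; 121 ≥ 84.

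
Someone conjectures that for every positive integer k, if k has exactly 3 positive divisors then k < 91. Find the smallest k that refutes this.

We need the least positive integer k for which k has exactly 3 positive divisors but the claim fails.
k = 4: τ(4) = 3; 4 < 91.
k = 9: τ(9) = 3; 9 < 91.
k = 25: τ(25) = 3; 25 < 91.
k = 49: τ(49) = 3; 49 < 91.
k = 121: τ(121) = 3; 121 ≥ 91.

k = 121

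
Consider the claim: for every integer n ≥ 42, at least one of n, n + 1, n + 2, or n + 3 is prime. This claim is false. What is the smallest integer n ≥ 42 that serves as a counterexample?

A counterexample is any integer n ≥ 42 such that n, n + 1, n + 2, n + 3 are all composite; we check each in order.
The first 6 eligible values, up to n = 47, all satisfy the conclusion.
n = 48: 48 = 2 × 24; 49 = 7 × 7; 50 = 2 × 25; 51 = 3 × 17 — all composite.

n = 48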